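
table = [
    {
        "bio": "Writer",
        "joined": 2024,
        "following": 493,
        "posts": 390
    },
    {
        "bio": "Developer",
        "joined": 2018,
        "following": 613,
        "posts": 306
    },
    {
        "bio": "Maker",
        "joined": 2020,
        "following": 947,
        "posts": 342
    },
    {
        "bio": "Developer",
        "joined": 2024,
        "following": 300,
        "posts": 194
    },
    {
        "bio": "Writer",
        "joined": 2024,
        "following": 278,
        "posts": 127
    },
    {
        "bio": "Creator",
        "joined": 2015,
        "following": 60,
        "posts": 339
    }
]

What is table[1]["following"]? 613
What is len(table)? 6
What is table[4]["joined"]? 2024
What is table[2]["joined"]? 2020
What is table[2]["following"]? 947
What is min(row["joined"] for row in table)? 2015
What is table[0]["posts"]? 390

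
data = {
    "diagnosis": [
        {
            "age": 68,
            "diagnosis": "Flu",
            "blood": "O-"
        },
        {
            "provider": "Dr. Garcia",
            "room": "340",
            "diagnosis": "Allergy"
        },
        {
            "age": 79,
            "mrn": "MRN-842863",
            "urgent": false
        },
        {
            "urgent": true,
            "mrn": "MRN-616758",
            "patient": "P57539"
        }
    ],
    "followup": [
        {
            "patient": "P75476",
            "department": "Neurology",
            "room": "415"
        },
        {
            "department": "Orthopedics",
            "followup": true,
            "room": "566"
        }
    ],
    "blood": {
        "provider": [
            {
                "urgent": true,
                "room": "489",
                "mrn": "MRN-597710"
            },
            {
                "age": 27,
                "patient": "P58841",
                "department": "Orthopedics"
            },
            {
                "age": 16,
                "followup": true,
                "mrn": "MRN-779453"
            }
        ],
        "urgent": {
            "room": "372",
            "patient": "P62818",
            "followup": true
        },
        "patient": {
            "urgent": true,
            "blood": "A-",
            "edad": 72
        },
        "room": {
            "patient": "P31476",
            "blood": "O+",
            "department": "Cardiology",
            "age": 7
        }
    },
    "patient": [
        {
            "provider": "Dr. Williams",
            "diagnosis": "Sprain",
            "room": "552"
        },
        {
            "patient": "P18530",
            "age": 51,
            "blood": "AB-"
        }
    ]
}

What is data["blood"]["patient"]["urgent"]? True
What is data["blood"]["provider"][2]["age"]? 16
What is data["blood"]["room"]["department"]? "Cardiology"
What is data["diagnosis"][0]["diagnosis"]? "Flu"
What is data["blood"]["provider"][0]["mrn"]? "MRN-597710"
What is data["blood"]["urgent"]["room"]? "372"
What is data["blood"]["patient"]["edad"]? 72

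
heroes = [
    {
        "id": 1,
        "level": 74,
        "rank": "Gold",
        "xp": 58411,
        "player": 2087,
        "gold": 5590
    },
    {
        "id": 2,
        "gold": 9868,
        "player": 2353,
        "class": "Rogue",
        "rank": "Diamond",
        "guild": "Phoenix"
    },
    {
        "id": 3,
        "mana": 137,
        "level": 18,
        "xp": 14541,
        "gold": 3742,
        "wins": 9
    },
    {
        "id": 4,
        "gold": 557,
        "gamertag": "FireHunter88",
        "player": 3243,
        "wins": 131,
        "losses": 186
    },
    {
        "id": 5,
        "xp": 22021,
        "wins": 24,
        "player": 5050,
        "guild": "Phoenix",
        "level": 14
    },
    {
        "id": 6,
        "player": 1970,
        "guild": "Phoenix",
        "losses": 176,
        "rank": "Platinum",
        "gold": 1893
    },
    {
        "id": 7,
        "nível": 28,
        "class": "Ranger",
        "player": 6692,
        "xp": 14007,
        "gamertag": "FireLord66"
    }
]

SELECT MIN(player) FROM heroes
1970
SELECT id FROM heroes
[1, 2, 3, 4, 5, 6, 7]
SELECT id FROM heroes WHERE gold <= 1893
[4, 6]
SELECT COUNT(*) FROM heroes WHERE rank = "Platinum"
1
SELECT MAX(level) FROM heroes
74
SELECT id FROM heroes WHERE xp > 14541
[1, 5]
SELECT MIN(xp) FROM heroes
14007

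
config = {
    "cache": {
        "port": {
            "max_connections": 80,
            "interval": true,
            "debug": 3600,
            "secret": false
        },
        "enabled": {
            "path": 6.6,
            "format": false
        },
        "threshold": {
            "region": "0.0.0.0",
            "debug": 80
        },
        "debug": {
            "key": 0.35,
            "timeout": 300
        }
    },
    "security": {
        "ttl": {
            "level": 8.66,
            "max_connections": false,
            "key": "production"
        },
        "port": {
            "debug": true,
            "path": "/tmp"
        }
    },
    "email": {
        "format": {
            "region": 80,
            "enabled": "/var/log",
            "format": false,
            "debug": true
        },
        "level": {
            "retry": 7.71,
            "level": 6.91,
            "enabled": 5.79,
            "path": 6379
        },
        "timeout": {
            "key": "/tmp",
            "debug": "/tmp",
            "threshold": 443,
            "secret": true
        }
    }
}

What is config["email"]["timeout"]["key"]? "/tmp"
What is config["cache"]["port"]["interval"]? True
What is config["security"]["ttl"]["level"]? 8.66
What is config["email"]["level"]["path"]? 6379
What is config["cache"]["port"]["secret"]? False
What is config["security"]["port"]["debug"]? True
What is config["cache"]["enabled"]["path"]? 6.6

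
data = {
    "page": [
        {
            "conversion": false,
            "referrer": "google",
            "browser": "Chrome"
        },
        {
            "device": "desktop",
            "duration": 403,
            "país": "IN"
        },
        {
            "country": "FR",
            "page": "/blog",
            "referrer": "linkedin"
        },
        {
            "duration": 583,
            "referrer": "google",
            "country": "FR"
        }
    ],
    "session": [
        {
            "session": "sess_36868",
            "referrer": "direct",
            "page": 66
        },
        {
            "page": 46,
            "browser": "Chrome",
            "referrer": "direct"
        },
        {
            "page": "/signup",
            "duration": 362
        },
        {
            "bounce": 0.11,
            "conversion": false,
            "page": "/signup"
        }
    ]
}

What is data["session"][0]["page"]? 66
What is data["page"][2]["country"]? "FR"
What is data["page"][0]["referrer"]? "google"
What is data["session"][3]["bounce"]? 0.11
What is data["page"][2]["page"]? "/blog"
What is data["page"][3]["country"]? "FR"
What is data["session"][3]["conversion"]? False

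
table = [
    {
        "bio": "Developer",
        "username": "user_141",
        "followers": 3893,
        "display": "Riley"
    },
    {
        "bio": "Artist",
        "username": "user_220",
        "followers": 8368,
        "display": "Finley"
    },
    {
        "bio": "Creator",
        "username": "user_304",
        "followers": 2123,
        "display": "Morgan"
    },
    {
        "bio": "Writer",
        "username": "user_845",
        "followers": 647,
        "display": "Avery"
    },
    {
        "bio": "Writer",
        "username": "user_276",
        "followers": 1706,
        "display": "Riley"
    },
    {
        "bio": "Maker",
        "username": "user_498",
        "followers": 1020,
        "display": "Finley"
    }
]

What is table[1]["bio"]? "Artist"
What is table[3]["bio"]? "Writer"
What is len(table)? 6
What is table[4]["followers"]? 1706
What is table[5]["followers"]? 1020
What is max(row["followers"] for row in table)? 8368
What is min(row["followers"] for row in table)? 647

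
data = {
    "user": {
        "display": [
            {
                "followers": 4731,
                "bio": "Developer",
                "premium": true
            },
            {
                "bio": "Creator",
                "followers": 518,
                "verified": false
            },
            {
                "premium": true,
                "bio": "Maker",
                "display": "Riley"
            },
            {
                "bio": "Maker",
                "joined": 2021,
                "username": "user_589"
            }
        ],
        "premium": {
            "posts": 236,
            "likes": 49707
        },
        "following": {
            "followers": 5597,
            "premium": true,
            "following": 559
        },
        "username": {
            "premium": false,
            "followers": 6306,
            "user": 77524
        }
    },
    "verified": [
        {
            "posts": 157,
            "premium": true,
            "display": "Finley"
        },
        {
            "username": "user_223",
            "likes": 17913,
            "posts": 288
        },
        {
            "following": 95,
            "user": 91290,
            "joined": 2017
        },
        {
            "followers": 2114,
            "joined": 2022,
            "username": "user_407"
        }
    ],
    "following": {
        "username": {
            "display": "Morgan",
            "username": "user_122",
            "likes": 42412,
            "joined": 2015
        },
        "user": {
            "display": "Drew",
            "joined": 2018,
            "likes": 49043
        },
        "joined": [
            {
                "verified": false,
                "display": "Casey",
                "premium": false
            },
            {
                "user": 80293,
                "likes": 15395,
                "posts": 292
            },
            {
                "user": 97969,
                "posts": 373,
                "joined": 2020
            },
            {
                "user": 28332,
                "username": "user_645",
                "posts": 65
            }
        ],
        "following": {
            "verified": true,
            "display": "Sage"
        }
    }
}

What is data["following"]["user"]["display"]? "Drew"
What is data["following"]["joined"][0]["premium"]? False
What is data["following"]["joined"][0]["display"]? "Casey"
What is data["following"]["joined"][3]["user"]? 28332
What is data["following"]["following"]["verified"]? True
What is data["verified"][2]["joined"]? 2017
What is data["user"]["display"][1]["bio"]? "Creator"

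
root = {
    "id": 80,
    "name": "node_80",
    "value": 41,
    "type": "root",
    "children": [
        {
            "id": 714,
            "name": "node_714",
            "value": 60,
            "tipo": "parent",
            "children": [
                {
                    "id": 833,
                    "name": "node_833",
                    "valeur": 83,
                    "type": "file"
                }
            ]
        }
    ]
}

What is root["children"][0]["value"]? 60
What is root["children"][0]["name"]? "node_714"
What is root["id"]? 80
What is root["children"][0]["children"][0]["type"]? "file"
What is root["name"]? "node_80"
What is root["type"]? "root"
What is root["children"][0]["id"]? 714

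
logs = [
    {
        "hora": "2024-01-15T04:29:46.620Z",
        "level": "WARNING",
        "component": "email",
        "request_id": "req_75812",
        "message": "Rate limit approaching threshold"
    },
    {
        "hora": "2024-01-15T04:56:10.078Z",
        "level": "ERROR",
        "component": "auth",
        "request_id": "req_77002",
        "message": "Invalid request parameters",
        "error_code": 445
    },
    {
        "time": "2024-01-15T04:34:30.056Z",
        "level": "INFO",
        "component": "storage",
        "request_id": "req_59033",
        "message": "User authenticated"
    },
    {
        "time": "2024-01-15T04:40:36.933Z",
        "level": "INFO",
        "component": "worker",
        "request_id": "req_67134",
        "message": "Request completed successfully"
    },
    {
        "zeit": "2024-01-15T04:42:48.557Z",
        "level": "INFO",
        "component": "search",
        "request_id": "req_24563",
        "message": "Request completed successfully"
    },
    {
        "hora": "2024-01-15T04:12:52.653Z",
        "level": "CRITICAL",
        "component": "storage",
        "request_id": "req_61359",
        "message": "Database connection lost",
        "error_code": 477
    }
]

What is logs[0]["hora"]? "2024-01-15T04:29:46.620Z"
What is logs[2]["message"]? "User authenticated"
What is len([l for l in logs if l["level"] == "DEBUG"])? 0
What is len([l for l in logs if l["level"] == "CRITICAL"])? 1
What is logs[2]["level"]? "INFO"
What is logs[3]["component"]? "worker"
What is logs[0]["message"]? "Rate limit approaching threshold"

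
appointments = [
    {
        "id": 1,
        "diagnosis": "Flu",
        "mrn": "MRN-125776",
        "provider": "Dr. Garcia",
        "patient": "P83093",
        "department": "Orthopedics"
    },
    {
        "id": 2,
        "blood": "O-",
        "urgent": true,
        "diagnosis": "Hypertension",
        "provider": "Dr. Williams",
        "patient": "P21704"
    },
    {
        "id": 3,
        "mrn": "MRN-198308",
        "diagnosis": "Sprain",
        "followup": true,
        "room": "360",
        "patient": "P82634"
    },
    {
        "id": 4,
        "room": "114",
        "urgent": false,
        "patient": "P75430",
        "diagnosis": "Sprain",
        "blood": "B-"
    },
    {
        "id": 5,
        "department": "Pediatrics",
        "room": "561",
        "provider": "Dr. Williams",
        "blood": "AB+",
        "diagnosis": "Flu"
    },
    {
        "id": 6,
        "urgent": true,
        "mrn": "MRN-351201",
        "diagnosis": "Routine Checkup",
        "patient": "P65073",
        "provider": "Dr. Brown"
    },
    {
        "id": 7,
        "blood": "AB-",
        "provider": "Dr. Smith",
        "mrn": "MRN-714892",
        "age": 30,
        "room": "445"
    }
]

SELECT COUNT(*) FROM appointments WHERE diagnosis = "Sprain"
2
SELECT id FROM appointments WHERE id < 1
[]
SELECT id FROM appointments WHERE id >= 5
[5, 6, 7]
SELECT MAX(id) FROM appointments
7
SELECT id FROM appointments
[1, 2, 3, 4, 5, 6, 7]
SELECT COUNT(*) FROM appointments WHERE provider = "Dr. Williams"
2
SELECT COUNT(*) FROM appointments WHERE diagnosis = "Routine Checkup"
1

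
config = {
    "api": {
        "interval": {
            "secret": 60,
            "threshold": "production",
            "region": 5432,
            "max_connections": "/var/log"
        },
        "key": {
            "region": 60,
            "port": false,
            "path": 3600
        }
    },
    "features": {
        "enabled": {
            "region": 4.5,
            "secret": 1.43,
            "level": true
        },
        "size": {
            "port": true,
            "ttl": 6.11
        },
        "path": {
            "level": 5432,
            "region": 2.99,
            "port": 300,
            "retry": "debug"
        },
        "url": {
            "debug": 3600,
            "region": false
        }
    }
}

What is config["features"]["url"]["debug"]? 3600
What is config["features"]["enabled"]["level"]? True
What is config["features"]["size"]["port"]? True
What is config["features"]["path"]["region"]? 2.99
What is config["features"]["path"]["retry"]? "debug"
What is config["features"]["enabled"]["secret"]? 1.43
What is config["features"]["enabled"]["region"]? 4.5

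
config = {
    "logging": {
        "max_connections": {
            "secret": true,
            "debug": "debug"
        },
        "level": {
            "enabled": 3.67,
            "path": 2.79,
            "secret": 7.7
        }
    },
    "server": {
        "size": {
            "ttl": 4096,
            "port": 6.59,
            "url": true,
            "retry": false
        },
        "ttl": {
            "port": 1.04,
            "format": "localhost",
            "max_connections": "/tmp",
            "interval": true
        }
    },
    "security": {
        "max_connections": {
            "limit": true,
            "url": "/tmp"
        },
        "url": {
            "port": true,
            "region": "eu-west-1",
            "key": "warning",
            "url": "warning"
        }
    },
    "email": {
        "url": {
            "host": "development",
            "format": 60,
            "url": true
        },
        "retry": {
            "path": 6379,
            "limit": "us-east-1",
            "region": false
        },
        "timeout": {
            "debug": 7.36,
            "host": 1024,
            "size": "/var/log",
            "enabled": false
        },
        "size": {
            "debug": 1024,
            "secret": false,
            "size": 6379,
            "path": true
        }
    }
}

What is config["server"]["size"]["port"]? 6.59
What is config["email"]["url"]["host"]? "development"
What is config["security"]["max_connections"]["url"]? "/tmp"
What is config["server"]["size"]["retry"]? False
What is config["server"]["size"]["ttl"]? 4096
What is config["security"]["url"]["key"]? "warning"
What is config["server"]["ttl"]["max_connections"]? "/tmp"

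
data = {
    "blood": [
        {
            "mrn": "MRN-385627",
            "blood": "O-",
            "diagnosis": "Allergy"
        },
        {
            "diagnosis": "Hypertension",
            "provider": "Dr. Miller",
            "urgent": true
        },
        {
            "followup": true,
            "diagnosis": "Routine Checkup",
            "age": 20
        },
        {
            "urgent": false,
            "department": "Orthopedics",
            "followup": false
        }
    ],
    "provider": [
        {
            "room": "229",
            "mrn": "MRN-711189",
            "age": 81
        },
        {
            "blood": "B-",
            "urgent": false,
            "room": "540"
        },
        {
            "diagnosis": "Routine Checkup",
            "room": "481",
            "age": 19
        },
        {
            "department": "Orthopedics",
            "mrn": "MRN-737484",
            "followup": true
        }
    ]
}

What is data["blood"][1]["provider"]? "Dr. Miller"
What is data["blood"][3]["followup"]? False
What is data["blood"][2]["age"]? 20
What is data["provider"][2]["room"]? "481"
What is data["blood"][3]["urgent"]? False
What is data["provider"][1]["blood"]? "B-"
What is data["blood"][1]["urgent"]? True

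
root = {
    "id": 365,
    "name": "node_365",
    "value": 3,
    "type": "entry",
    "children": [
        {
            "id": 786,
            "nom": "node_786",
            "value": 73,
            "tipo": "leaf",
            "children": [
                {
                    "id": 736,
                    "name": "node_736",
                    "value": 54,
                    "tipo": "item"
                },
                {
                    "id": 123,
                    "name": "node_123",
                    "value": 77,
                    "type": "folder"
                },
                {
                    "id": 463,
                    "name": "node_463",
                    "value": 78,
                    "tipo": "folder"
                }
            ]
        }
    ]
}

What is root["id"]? 365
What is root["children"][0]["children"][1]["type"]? "folder"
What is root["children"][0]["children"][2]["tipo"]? "folder"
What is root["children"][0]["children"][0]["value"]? 54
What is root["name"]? "node_365"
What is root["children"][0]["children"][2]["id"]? 463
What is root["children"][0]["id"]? 786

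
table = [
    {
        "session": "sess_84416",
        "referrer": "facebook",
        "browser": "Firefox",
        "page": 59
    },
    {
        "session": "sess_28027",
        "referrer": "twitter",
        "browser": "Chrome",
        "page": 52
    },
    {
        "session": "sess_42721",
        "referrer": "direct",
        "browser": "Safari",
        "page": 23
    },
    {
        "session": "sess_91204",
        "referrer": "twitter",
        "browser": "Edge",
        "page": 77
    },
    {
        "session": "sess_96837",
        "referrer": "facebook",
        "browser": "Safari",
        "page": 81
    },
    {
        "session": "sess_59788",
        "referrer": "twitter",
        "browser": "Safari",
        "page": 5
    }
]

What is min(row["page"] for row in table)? 5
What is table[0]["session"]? "sess_84416"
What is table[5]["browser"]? "Safari"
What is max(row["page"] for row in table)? 81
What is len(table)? 6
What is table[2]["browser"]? "Safari"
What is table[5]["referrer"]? "twitter"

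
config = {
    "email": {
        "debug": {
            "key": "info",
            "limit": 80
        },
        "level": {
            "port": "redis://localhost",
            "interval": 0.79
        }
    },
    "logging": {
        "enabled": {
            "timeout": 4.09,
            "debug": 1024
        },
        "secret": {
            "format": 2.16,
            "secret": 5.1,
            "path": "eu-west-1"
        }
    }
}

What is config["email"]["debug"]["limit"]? 80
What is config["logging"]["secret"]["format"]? 2.16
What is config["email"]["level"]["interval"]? 0.79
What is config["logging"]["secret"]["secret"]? 5.1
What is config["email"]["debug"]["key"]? "info"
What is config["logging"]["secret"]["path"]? "eu-west-1"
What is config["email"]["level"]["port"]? "redis://localhost"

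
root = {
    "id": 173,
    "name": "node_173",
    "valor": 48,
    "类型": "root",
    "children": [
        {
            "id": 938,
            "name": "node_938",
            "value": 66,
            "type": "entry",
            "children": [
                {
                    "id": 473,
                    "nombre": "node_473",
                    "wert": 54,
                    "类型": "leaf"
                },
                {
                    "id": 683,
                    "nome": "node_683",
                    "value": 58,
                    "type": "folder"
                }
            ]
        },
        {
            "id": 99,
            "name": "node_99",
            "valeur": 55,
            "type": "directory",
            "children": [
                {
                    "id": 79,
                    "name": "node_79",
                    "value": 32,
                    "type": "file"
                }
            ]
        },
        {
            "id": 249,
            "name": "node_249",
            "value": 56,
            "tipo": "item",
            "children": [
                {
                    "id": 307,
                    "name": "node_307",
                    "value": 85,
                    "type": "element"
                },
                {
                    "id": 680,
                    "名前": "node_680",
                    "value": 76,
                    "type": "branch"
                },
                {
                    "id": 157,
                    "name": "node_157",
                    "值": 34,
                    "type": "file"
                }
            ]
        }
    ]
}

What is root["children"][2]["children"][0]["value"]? 85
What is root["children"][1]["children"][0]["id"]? 79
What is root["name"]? "node_173"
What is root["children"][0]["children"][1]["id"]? 683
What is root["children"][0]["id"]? 938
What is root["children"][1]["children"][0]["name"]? "node_79"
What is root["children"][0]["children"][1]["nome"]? "node_683"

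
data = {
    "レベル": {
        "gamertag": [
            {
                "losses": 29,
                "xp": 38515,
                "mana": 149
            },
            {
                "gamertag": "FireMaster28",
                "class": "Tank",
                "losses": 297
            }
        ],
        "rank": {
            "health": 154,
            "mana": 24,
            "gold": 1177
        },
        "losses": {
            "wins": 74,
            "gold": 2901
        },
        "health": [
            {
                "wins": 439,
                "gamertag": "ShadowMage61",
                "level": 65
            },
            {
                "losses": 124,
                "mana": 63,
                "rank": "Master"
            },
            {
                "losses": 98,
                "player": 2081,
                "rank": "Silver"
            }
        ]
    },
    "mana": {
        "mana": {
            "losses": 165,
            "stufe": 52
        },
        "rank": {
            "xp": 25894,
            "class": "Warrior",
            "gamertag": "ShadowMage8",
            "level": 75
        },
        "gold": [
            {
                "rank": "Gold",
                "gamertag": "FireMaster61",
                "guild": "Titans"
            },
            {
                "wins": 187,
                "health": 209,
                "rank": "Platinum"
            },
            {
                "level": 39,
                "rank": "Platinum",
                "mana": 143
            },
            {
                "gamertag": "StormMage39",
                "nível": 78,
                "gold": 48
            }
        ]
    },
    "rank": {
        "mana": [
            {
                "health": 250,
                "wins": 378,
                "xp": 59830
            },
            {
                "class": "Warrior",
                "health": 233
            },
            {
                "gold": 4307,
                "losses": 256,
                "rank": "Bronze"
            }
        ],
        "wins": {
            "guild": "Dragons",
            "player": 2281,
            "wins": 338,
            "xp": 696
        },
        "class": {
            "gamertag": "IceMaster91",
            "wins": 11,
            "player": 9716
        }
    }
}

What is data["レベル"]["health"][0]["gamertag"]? "ShadowMage61"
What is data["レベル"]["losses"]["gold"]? 2901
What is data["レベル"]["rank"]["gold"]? 1177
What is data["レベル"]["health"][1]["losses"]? 124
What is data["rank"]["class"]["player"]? 9716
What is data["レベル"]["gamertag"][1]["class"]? "Tank"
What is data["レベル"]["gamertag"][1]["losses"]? 297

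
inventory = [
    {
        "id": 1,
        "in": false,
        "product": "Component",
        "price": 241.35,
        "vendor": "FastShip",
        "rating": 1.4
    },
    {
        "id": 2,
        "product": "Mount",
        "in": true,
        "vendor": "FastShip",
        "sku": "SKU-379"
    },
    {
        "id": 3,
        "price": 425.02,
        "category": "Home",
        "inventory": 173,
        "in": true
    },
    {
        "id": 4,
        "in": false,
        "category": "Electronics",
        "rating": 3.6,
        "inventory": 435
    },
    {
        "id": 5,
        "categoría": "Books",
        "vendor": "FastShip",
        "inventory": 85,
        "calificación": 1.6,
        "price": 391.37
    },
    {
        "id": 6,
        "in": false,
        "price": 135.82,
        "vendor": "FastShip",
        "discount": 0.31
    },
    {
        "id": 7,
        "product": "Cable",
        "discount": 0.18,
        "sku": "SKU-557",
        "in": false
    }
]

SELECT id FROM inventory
[1, 2, 3, 4, 5, 6, 7]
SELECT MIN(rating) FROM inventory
1.4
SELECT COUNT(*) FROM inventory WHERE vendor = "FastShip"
4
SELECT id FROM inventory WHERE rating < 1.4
[]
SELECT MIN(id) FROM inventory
1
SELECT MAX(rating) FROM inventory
3.6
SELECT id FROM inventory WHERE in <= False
[1, 4, 6, 7]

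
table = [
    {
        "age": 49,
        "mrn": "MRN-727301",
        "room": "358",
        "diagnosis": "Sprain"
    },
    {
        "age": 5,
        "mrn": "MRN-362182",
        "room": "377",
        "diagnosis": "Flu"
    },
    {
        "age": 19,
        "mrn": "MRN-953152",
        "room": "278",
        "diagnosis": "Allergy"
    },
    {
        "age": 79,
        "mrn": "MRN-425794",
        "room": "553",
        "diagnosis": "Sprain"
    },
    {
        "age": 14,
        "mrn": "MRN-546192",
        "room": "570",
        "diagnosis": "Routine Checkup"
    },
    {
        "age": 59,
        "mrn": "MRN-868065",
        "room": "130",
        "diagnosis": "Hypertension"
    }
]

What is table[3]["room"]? "553"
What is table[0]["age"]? 49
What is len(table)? 6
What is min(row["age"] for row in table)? 5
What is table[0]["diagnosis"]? "Sprain"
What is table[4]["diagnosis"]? "Routine Checkup"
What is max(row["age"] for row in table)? 79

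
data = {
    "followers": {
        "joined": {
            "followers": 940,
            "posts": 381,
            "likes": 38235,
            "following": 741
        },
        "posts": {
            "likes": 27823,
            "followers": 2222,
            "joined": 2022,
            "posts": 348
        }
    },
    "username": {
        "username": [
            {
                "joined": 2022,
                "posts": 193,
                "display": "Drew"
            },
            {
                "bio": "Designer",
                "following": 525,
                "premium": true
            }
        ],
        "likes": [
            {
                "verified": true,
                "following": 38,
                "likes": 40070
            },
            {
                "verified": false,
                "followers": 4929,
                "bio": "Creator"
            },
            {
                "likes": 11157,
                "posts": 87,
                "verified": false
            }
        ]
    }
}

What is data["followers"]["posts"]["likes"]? 27823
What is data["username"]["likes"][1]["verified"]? False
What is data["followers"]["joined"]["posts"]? 381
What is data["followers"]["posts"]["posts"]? 348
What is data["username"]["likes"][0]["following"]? 38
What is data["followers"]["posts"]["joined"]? 2022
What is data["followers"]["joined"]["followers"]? 940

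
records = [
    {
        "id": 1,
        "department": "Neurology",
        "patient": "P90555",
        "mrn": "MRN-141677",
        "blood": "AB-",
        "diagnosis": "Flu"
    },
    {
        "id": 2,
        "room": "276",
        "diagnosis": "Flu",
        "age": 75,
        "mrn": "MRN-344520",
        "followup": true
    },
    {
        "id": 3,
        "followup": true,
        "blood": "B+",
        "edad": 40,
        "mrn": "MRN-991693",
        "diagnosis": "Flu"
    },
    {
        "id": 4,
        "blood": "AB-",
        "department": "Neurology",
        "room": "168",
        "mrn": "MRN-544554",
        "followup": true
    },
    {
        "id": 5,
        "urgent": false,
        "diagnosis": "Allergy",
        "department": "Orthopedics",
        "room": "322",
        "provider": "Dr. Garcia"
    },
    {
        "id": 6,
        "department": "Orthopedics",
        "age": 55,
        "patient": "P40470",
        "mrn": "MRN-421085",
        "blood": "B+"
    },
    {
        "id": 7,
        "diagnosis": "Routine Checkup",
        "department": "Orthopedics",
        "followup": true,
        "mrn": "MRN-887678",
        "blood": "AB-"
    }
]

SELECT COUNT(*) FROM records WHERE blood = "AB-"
3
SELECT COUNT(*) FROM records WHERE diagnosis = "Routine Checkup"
1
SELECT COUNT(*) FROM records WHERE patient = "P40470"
1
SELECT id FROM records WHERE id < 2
[1]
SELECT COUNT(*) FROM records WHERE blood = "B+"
2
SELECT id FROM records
[1, 2, 3, 4, 5, 6, 7]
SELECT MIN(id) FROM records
1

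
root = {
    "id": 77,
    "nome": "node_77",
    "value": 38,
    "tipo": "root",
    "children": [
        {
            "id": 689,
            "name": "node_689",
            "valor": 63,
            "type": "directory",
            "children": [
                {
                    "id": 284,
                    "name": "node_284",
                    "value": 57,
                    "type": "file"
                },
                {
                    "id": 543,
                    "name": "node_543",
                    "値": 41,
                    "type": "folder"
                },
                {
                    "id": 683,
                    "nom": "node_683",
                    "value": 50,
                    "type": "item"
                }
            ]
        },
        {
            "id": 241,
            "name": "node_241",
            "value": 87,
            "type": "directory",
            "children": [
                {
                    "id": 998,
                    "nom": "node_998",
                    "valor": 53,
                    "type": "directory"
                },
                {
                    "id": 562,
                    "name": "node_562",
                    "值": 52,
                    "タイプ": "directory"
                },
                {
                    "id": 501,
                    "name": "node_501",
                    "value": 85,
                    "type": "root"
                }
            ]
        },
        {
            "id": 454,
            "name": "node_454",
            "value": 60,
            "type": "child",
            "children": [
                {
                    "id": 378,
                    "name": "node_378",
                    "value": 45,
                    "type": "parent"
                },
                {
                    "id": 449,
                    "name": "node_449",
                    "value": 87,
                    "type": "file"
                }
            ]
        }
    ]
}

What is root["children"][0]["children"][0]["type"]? "file"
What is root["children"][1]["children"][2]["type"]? "root"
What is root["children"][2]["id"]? 454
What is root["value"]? 38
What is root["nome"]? "node_77"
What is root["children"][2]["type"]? "child"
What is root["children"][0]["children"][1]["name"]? "node_543"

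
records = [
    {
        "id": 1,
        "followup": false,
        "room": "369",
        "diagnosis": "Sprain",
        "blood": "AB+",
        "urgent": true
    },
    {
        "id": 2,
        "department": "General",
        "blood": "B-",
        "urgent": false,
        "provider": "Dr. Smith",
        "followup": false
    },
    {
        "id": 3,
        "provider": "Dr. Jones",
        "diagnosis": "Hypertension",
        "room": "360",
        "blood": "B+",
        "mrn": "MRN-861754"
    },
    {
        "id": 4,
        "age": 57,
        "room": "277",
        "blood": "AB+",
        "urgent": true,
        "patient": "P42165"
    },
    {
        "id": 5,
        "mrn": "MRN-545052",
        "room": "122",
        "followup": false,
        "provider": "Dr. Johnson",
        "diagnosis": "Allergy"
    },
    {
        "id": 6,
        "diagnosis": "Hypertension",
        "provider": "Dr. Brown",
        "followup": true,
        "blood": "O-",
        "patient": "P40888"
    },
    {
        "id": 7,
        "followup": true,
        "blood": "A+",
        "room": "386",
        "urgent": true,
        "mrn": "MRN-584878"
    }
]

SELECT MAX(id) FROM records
7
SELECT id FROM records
[1, 2, 3, 4, 5, 6, 7]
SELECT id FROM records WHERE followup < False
[]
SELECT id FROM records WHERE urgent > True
[]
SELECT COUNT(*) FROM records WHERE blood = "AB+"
2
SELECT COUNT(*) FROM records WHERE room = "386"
1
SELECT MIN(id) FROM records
1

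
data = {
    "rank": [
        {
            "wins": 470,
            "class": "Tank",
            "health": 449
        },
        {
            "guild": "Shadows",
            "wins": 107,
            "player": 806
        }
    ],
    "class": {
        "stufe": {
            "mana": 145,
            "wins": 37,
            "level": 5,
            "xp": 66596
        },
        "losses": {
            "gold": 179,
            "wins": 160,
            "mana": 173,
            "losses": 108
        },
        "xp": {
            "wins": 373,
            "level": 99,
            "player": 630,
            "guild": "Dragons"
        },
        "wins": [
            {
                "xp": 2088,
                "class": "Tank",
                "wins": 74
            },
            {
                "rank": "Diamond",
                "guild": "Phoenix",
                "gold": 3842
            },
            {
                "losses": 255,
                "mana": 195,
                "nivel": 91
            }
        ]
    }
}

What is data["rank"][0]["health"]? 449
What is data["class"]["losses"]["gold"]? 179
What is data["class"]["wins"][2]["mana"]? 195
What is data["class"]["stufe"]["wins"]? 37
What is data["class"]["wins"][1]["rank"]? "Diamond"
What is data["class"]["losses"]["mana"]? 173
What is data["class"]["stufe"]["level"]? 5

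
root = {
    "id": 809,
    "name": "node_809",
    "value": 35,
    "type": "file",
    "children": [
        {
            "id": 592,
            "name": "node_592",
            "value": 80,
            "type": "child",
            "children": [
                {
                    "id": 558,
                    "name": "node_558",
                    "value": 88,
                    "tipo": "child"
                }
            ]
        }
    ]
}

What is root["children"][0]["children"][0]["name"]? "node_558"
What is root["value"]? 35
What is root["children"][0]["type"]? "child"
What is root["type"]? "file"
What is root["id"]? 809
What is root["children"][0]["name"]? "node_592"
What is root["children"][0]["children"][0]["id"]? 558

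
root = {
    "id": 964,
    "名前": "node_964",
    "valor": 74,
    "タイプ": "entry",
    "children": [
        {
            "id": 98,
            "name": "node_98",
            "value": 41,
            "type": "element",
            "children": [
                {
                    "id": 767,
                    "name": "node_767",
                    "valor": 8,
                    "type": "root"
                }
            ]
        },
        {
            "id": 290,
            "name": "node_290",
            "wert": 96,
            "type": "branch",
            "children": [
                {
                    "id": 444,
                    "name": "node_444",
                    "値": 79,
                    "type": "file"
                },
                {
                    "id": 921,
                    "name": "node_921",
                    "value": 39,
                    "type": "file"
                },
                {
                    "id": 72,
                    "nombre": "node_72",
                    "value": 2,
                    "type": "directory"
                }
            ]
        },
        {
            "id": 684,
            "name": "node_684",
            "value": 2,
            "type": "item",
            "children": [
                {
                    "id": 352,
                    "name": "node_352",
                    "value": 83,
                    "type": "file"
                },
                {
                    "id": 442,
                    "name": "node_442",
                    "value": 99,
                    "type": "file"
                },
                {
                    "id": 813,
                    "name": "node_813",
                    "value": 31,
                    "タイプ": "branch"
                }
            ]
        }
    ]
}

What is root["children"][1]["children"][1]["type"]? "file"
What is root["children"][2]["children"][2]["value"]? 31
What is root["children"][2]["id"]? 684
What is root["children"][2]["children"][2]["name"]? "node_813"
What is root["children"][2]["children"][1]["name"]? "node_442"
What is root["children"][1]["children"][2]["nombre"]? "node_72"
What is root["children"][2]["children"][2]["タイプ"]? "branch"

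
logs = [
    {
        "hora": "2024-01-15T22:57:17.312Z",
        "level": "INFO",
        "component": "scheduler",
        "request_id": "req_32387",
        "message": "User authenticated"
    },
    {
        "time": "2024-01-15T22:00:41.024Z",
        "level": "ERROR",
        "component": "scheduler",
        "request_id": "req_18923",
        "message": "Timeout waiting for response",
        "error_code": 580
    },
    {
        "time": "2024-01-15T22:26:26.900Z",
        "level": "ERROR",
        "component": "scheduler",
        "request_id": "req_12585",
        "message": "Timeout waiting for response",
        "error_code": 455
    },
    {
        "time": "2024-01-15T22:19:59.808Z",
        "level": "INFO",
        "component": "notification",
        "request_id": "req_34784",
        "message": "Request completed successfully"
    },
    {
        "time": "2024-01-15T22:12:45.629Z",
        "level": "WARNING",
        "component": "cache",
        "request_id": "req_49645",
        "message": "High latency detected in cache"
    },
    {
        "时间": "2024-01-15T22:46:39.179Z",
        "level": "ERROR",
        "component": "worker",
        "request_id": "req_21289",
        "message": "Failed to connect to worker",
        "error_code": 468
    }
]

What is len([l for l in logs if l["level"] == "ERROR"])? 3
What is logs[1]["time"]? "2024-01-15T22:00:41.024Z"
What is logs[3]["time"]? "2024-01-15T22:19:59.808Z"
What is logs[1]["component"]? "scheduler"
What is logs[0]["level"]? "INFO"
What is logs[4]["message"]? "High latency detected in cache"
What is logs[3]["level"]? "INFO"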